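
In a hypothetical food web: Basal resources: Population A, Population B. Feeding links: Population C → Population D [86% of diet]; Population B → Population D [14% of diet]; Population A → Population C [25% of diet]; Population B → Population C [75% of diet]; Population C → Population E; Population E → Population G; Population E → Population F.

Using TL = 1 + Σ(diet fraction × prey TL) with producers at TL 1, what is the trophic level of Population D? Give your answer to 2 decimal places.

2.86

Population C: 1 + (0.75×1 + 0.25×1) = 2
Population D: 1 + (0.86×2 + 0.14×1) = 2.86
Population E: 1 + 2 = 3
Population F: 1 + 3 = 4
Population G: 1 + 3 = 4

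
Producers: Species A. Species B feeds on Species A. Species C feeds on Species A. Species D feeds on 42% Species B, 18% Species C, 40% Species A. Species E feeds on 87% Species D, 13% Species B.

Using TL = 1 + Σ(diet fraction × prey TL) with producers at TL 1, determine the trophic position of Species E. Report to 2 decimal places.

3.52

Species B: 1 + 1 = 2
Species C: 1 + 1 = 2
Species D: 1 + (0.42×2 + 0.18×2 + 0.4×1) = 2.6
Species E: 1 + (0.87×2.6 + 0.13×2) = 3.522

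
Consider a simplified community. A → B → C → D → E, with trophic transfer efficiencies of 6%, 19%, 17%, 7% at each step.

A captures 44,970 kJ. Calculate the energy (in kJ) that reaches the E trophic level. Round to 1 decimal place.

6.1 kJ

B: 44970 × 0.06 = 2698.2 kJ
C: 2698.2 × 0.19 = 512.658 kJ
D: 512.658 × 0.17 = 87.15186 kJ
E: 87.15186 × 0.07 = 6.1006302 kJ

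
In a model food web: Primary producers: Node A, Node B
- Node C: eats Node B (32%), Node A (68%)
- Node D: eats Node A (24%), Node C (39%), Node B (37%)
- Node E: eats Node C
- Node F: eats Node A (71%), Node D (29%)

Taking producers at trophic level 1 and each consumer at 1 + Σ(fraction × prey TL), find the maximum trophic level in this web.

3

Node C: 1 + (0.32×1 + 0.68×1) = 2
Node D: 1 + (0.24×1 + 0.39×2 + 0.37×1) = 2.39
Node E: 1 + 2 = 3
Node F: 1 + (0.71×1 + 0.29×2.39) = 2.4031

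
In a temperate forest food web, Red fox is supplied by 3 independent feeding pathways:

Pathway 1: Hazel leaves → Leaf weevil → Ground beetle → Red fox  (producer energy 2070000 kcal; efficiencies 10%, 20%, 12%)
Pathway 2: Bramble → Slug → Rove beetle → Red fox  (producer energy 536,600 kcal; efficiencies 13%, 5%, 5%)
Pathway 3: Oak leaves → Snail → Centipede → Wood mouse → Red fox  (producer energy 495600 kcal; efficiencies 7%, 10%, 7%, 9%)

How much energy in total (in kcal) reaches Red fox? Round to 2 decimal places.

Pathway 1: 2070000 × 0.1 × 0.2 × 0.12 = 4968 kcal
Pathway 2: 536600 × 0.13 × 0.05 × 0.05 = 174.395 kcal
Pathway 3: 495600 × 0.07 × 0.1 × 0.07 × 0.09 = 21.85596 kcal
Total at Red fox: 4968 + 174.395 + 21.85596 = 5164.25096 kcal

5164.25 kcal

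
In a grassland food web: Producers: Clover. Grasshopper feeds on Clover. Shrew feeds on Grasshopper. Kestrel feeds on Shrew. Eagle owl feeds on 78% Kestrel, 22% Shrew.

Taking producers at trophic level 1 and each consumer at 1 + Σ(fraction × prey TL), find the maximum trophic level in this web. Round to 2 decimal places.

4.78

Grasshopper: 1 + 1 = 2
Shrew: 1 + 2 = 3
Kestrel: 1 + 3 = 4
Eagle owl: 1 + (0.78×4 + 0.22×3) = 4.78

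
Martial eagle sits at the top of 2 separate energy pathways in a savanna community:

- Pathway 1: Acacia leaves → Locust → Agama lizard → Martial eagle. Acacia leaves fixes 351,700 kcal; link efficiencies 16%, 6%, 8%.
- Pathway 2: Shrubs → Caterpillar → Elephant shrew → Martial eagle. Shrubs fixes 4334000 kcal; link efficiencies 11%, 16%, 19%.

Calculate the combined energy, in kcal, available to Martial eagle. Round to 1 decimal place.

Pathway 1: 351700 × 0.16 × 0.06 × 0.08 = 270.1056 kcal
Pathway 2: 4334000 × 0.11 × 0.16 × 0.19 = 14492.896 kcal
Total at Martial eagle: 270.1056 + 14492.896 = 14763.0016 kcal

14763.0 kcal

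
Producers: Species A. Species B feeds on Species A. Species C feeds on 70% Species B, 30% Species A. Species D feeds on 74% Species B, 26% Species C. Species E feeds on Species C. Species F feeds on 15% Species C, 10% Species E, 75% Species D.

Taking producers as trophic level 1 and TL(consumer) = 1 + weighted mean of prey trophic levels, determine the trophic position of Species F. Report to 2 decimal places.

4.16

Species B: 1 + 1 = 2
Species C: 1 + (0.7×2 + 0.3×1) = 2.7
Species D: 1 + (0.74×2 + 0.26×2.7) = 3.182
Species E: 1 + 2.7 = 3.7
Species F: 1 + (0.15×2.7 + 0.1×3.7 + 0.75×3.182) = 4.1615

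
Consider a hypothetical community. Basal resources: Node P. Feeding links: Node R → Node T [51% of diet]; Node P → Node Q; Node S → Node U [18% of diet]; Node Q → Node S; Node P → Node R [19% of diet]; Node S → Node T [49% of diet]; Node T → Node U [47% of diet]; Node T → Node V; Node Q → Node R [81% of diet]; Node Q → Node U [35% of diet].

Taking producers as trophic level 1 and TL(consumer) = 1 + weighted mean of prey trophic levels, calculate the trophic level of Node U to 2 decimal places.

4.07

Node Q: 1 + 1 = 2
Node R: 1 + (0.19×1 + 0.81×2) = 2.81
Node S: 1 + 2 = 3
Node T: 1 + (0.51×2.81 + 0.49×3) = 3.9031
Node U: 1 + (0.18×3 + 0.47×3.9031 + 0.35×2) = 4.074457
Node V: 1 + 3.9031 = 4.9031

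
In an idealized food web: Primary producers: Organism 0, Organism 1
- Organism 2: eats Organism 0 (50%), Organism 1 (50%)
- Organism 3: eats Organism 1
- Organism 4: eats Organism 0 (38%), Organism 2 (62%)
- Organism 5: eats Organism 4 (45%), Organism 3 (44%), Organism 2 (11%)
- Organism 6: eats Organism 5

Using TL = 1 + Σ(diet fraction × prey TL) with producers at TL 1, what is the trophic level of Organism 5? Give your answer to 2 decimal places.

Organism 2: 1 + (0.5×1 + 0.5×1) = 2
Organism 3: 1 + 1 = 2
Organism 4: 1 + (0.38×1 + 0.62×2) = 2.62
Organism 5: 1 + (0.45×2.62 + 0.44×2 + 0.11×2) = 3.279
Organism 6: 1 + 3.279 = 4.279

3.28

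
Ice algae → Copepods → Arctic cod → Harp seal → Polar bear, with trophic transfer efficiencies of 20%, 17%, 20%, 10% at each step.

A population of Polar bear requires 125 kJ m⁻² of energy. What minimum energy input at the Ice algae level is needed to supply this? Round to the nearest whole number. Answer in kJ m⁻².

183824 kJ m⁻²

Cumulative transfer efficiency: 0.2 × 0.17 × 0.2 × 0.1 = 0.00068
Ice algae energy = 125 / 0.00068 = 183824 kJ m⁻²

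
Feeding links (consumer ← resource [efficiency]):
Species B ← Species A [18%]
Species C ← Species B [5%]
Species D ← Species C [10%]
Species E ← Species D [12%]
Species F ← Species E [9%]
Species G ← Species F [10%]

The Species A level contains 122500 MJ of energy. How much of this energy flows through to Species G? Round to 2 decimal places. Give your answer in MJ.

0.12 MJ

Species B: 122500 × 0.18 = 22050 MJ
Species C: 22050 × 0.05 = 1102.5 MJ
Species D: 1102.5 × 0.1 = 110.25 MJ
Species E: 110.25 × 0.12 = 13.23 MJ
Species F: 13.23 × 0.09 = 1.1907 MJ
Species G: 1.1907 × 0.1 = 0.11907 MJ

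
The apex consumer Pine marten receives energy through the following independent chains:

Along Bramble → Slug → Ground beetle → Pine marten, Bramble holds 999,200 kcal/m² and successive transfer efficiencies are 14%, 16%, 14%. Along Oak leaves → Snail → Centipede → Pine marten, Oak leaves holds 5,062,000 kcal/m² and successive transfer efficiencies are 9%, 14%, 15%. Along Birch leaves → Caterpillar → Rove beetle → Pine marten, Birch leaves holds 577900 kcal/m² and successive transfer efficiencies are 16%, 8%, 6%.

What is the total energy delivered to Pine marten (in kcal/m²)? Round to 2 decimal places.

Via Bramble: 999200 × 0.14 × 0.16 × 0.14 = 3133.4912 kcal/m²
Via Oak leaves: 5062000 × 0.09 × 0.14 × 0.15 = 9567.18 kcal/m²
Via Birch leaves: 577900 × 0.16 × 0.08 × 0.06 = 443.8272 kcal/m²
Total at Pine marten: 3133.4912 + 9567.18 + 443.8272 = 13144.4984 kcal/m²

13144.50 kcal/m²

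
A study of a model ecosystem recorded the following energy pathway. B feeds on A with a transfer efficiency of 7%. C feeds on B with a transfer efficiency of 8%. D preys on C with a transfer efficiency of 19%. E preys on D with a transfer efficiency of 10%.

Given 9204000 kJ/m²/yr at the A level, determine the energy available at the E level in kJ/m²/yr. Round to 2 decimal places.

979.31 kJ/m²/yr

B: 9204000 × 0.07 = 644280 kJ/m²/yr
C: 644280 × 0.08 = 51542.4 kJ/m²/yr
D: 51542.4 × 0.19 = 9793.056 kJ/m²/yr
E: 9793.056 × 0.1 = 979.3056 kJ/m²/yr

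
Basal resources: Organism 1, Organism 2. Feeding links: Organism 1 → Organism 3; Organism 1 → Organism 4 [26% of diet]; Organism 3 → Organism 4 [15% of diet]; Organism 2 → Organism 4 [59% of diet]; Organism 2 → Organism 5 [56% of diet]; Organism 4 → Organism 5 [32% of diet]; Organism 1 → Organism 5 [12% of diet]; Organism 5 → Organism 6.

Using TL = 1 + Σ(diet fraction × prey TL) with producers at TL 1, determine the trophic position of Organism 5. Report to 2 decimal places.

Organism 3: 1 + 1 = 2
Organism 4: 1 + (0.26×1 + 0.15×2 + 0.59×1) = 2.15
Organism 5: 1 + (0.56×1 + 0.32×2.15 + 0.12×1) = 2.368
Organism 6: 1 + 2.368 = 3.368

2.37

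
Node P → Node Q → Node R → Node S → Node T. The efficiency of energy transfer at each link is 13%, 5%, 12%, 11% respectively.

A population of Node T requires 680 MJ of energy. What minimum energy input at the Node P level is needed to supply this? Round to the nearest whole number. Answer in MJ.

Cumulative transfer efficiency: 0.13 × 0.05 × 0.12 × 0.11 = 0.0000858
Node P energy = 680 / 0.0000858 = 7925408 MJ

7925408 MJ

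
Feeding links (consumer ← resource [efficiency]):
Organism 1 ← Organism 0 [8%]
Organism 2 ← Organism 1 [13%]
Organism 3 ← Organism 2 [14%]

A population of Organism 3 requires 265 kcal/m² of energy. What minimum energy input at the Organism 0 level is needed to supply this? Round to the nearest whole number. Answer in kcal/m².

Cumulative transfer efficiency: 0.08 × 0.13 × 0.14 = 0.001456
Organism 0 energy = 265 / 0.001456 = 182005 kcal/m²

182005 kcal/m²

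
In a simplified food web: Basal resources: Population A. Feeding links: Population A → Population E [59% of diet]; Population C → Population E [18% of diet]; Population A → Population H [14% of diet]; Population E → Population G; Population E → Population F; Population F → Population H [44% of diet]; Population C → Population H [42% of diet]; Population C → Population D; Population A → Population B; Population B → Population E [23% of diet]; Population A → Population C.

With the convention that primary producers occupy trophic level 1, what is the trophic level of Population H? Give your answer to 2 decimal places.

3.48

Population B: 1 + 1 = 2
Population C: 1 + 1 = 2
Population D: 1 + 2 = 3
Population E: 1 + (0.59×1 + 0.23×2 + 0.18×2) = 2.41
Population F: 1 + 2.41 = 3.41
Population G: 1 + 2.41 = 3.41
Population H: 1 + (0.44×3.41 + 0.14×1 + 0.42×2) = 3.4804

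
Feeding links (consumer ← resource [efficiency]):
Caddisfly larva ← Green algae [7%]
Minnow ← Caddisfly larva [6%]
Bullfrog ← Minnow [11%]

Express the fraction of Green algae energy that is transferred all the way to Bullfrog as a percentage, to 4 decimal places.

0.0462%

Product of link efficiencies: 0.07 × 0.06 × 0.11 = 0.000462
As a percentage: 0.000462 × 100 = 0.0462%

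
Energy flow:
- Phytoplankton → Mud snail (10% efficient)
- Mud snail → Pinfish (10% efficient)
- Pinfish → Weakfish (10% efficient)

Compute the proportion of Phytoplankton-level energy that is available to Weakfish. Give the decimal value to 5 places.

0.00100

Product of link efficiencies: 0.1 × 0.1 × 0.1 = 0.001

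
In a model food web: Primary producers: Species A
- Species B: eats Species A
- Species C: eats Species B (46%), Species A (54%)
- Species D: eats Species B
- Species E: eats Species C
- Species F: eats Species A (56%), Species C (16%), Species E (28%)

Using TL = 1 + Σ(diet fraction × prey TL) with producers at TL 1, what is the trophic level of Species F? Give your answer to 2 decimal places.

Species B: 1 + 1 = 2
Species C: 1 + (0.46×2 + 0.54×1) = 2.46
Species D: 1 + 2 = 3
Species E: 1 + 2.46 = 3.46
Species F: 1 + (0.56×1 + 0.16×2.46 + 0.28×3.46) = 2.9224

2.92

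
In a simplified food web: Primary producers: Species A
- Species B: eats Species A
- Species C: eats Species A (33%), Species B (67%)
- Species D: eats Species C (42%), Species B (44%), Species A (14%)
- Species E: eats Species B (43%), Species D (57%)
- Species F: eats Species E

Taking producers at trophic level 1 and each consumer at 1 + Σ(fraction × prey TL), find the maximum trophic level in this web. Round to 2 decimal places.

4.65

Species B: 1 + 1 = 2
Species C: 1 + (0.33×1 + 0.67×2) = 2.67
Species D: 1 + (0.42×2.67 + 0.44×2 + 0.14×1) = 3.1414
Species E: 1 + (0.43×2 + 0.57×3.1414) = 3.650598
Species F: 1 + 3.650598 = 4.650598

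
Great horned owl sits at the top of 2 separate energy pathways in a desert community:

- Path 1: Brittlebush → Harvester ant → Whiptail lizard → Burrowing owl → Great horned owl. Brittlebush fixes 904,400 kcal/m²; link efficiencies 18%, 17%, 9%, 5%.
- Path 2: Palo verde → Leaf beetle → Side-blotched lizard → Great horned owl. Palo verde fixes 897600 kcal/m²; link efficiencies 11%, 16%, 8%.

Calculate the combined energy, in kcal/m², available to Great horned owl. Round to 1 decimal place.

Path 1: 904400 × 0.18 × 0.17 × 0.09 × 0.05 = 124.53588 kcal/m²
Path 2: 897600 × 0.11 × 0.16 × 0.08 = 1263.8208 kcal/m²
Total at Great horned owl: 124.53588 + 1263.8208 = 1388.35668 kcal/m²

1388.4 kcal/m²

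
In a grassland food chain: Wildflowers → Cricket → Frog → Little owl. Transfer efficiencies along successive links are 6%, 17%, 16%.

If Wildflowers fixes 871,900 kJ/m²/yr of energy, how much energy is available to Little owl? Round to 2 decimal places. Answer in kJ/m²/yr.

Cricket: 871900 × 0.06 = 52314 kJ/m²/yr
Frog: 52314 × 0.17 = 8893.38 kJ/m²/yr
Little owl: 8893.38 × 0.16 = 1422.9408 kJ/m²/yr

1422.94 kJ/m²/yr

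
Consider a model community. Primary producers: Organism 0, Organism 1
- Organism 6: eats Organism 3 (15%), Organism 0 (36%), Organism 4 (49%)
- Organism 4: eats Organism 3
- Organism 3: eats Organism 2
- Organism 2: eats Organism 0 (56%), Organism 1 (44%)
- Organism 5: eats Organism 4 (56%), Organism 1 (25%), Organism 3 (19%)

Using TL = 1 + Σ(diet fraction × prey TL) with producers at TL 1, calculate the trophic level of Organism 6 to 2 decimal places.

Organism 2: 1 + (0.56×1 + 0.44×1) = 2
Organism 3: 1 + 2 = 3
Organism 4: 1 + 3 = 4
Organism 5: 1 + (0.56×4 + 0.25×1 + 0.19×3) = 4.06
Organism 6: 1 + (0.15×3 + 0.36×1 + 0.49×4) = 3.77

3.77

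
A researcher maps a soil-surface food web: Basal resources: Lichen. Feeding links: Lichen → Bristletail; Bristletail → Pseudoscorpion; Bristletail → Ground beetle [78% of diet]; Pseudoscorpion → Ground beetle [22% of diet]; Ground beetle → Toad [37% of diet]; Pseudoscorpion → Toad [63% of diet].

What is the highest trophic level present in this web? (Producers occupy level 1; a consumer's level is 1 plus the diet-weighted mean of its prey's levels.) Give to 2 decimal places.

Bristletail: 1 + 1 = 2
Pseudoscorpion: 1 + 2 = 3
Ground beetle: 1 + (0.78×2 + 0.22×3) = 3.22
Toad: 1 + (0.37×3.22 + 0.63×3) = 4.0814

4.08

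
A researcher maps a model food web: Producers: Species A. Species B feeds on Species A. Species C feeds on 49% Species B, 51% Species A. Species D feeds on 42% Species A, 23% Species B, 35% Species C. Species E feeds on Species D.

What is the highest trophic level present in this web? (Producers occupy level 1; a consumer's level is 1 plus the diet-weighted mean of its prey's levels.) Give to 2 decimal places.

Species B: 1 + 1 = 2
Species C: 1 + (0.49×2 + 0.51×1) = 2.49
Species D: 1 + (0.42×1 + 0.23×2 + 0.35×2.49) = 2.7515
Species E: 1 + 2.7515 = 3.7515

3.75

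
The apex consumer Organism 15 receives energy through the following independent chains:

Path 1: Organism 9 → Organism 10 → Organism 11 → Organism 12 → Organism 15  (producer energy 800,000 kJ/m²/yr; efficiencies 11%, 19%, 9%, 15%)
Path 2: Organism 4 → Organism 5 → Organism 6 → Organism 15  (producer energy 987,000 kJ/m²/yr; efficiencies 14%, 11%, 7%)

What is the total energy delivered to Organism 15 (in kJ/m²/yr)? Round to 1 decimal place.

Path 1: 800000 × 0.11 × 0.19 × 0.09 × 0.15 = 225.72 kJ/m²/yr
Path 2: 987000 × 0.14 × 0.11 × 0.07 = 1063.986 kJ/m²/yr
Total at Organism 15: 225.72 + 1063.986 = 1289.706 kJ/m²/yr

1289.7 kJ/m²/yr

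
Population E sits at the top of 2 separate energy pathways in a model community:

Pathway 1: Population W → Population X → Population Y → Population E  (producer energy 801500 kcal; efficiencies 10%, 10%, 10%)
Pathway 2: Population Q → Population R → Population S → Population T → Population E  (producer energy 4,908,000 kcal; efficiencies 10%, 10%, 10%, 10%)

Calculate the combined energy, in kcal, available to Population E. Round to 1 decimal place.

Pathway 1: 801500 × 0.1 × 0.1 × 0.1 = 801.5 kcal
Pathway 2: 4908000 × 0.1 × 0.1 × 0.1 × 0.1 = 490.8 kcal
Total at Population E: 801.5 + 490.8 = 1292.3 kcal

1292.3 kcal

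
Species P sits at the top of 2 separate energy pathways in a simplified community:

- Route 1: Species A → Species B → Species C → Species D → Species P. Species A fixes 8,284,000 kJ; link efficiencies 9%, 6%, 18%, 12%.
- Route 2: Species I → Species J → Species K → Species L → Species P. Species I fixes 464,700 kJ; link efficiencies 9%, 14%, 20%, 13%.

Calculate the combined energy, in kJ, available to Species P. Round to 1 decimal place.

1118.5 kJ

Route 1: 8284000 × 0.09 × 0.06 × 0.18 × 0.12 = 966.24576 kJ
Route 2: 464700 × 0.09 × 0.14 × 0.2 × 0.13 = 152.23572 kJ
Total at Species P: 966.24576 + 152.23572 = 1118.48148 kJ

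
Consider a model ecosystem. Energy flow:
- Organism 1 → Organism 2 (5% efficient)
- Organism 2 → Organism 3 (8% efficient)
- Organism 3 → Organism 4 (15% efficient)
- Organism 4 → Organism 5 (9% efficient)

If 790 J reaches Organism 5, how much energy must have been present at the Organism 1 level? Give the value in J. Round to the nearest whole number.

14629630 J

Cumulative transfer efficiency: 0.05 × 0.08 × 0.15 × 0.09 = 0.000054
Organism 1 energy = 790 / 0.000054 = 14629630 J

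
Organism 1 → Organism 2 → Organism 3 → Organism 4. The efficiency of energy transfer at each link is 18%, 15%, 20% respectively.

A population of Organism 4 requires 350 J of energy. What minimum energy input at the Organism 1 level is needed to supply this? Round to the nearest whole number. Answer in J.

64815 J

Cumulative transfer efficiency: 0.18 × 0.15 × 0.2 = 0.0054
Organism 1 energy = 350 / 0.0054 = 64815 J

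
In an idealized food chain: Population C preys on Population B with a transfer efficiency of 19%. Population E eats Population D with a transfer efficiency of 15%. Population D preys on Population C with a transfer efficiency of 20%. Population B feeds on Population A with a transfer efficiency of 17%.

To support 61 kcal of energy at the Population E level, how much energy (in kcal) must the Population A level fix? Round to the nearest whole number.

62951 kcal

Cumulative transfer efficiency: 0.17 × 0.19 × 0.2 × 0.15 = 0.000969
Population A energy = 61 / 0.000969 = 62951 kcal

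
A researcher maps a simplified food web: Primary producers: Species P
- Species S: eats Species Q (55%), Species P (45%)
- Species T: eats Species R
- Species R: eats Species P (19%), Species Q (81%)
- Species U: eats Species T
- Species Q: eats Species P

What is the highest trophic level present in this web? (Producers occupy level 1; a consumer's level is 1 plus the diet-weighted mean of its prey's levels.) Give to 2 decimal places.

Species Q: 1 + 1 = 2
Species R: 1 + (0.19×1 + 0.81×2) = 2.81
Species S: 1 + (0.55×2 + 0.45×1) = 2.55
Species T: 1 + 2.81 = 3.81
Species U: 1 + 3.81 = 4.81

4.81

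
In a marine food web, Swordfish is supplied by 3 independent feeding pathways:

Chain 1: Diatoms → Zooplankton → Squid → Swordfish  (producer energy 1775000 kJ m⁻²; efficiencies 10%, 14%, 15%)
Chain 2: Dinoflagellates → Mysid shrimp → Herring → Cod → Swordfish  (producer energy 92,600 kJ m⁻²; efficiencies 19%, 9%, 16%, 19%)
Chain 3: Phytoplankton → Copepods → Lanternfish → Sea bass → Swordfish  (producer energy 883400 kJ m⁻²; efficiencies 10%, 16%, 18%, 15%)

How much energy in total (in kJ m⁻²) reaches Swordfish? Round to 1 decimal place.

Chain 1: 1775000 × 0.1 × 0.14 × 0.15 = 3727.5 kJ m⁻²
Chain 2: 92600 × 0.19 × 0.09 × 0.16 × 0.19 = 48.137184 kJ m⁻²
Chain 3: 883400 × 0.1 × 0.16 × 0.18 × 0.15 = 381.6288 kJ m⁻²
Total at Swordfish: 3727.5 + 48.137184 + 381.6288 = 4157.265984 kJ m⁻²

4157.3 kJ m⁻²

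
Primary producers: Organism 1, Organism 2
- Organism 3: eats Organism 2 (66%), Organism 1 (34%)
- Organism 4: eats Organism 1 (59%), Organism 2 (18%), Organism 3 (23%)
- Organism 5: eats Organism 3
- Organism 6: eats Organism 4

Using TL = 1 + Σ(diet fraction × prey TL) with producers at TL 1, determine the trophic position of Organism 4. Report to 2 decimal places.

Organism 3: 1 + (0.66×1 + 0.34×1) = 2
Organism 4: 1 + (0.59×1 + 0.18×1 + 0.23×2) = 2.23
Organism 5: 1 + 2 = 3
Organism 6: 1 + 2.23 = 3.23

2.23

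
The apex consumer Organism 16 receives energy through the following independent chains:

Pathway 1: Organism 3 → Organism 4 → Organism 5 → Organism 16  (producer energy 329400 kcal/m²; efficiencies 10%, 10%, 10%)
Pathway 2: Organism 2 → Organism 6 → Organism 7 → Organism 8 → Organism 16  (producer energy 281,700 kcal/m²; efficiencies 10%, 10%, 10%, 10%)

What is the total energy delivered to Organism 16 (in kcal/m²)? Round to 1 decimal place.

357.6 kcal/m²

Pathway 1: 329400 × 0.1 × 0.1 × 0.1 = 329.4 kcal/m²
Pathway 2: 281700 × 0.1 × 0.1 × 0.1 × 0.1 = 28.17 kcal/m²
Total at Organism 16: 329.4 + 28.17 = 357.57 kcal/m²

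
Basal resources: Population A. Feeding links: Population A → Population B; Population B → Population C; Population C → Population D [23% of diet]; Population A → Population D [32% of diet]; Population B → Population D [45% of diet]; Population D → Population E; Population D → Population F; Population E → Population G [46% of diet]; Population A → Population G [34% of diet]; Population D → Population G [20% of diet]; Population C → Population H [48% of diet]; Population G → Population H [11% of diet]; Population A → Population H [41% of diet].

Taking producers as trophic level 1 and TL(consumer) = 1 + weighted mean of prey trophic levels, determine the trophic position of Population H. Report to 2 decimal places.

Population B: 1 + 1 = 2
Population C: 1 + 2 = 3
Population D: 1 + (0.23×3 + 0.32×1 + 0.45×2) = 2.91
Population E: 1 + 2.91 = 3.91
Population F: 1 + 2.91 = 3.91
Population G: 1 + (0.46×3.91 + 0.34×1 + 0.2×2.91) = 3.7206
Population H: 1 + (0.48×3 + 0.11×3.7206 + 0.41×1) = 3.259266

3.26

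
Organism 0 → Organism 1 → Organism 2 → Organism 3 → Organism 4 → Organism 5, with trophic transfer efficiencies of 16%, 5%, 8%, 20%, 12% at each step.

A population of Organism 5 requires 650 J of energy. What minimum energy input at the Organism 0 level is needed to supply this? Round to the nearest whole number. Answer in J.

Cumulative transfer efficiency: 0.16 × 0.05 × 0.08 × 0.2 × 0.12 = 0.00001536
Organism 0 energy = 650 / 0.00001536 = 42317708 J

42317708 J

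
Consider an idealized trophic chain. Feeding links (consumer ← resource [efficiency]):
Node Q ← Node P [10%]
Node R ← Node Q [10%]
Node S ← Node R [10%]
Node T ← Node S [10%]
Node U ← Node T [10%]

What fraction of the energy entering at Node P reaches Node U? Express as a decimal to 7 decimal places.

0.0000100

Product of link efficiencies: 0.1 × 0.1 × 0.1 × 0.1 × 0.1 = 0.00001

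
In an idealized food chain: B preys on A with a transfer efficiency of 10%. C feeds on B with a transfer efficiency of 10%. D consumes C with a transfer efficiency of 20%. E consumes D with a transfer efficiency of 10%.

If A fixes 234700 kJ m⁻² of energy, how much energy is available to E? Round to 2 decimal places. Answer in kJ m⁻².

B: 234700 × 0.1 = 23470 kJ m⁻²
C: 23470 × 0.1 = 2347 kJ m⁻²
D: 2347 × 0.2 = 469.4 kJ m⁻²
E: 469.4 × 0.1 = 46.94 kJ m⁻²

46.94 kJ m⁻²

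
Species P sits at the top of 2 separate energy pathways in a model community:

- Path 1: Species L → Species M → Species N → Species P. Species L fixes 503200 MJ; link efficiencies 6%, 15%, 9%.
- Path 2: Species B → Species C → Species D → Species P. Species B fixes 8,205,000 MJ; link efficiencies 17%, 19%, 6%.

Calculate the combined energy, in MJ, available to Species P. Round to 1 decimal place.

16308.9 MJ

Path 1: 503200 × 0.06 × 0.15 × 0.09 = 407.592 MJ
Path 2: 8205000 × 0.17 × 0.19 × 0.06 = 15901.29 MJ
Total at Species P: 407.592 + 15901.29 = 16308.882 MJ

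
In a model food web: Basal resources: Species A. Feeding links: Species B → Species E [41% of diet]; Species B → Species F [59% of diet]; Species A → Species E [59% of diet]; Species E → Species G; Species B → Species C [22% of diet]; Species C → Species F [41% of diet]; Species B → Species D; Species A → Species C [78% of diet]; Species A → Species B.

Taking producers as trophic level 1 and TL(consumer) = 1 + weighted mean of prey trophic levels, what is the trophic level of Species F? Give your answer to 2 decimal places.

3.09

Species B: 1 + 1 = 2
Species C: 1 + (0.22×2 + 0.78×1) = 2.22
Species D: 1 + 2 = 3
Species E: 1 + (0.41×2 + 0.59×1) = 2.41
Species F: 1 + (0.41×2.22 + 0.59×2) = 3.0902
Species G: 1 + 2.41 = 3.41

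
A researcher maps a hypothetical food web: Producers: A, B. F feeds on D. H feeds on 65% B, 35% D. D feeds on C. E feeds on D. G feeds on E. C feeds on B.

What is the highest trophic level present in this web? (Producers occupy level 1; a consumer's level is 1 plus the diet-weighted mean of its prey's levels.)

C: 1 + 1 = 2
D: 1 + 2 = 3
E: 1 + 3 = 4
F: 1 + 3 = 4
G: 1 + 4 = 5
H: 1 + (0.65×1 + 0.35×3) = 2.7

5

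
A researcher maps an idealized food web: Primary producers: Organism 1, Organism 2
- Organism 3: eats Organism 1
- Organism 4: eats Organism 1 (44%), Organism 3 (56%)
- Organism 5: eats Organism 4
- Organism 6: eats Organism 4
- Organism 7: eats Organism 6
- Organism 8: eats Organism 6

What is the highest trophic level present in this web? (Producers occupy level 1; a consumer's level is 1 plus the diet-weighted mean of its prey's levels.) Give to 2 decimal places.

Organism 3: 1 + 1 = 2
Organism 4: 1 + (0.44×1 + 0.56×2) = 2.56
Organism 5: 1 + 2.56 = 3.56
Organism 6: 1 + 2.56 = 3.56
Organism 7: 1 + 3.56 = 4.56
Organism 8: 1 + 3.56 = 4.56

4.56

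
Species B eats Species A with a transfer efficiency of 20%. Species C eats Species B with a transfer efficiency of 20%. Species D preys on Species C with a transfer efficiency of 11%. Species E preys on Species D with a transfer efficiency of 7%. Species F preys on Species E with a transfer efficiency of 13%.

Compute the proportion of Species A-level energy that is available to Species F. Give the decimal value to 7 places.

Product of link efficiencies: 0.2 × 0.2 × 0.11 × 0.07 × 0.13 = 0.00004004

0.0000400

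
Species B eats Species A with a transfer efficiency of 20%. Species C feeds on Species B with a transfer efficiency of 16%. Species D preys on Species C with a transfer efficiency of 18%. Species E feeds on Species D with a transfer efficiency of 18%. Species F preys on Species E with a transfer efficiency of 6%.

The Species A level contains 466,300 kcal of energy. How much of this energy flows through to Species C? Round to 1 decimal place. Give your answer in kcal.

Species B: 466300 × 0.2 = 93260 kcal
Species C: 93260 × 0.16 = 14921.6 kcal

14921.6 kcal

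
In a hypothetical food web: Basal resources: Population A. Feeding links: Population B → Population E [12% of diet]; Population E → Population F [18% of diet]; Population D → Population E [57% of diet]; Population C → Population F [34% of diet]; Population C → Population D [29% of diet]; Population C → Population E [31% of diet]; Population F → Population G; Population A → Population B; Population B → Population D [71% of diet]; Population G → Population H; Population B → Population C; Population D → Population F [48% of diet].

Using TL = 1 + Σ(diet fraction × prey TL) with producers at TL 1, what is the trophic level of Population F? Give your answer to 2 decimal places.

4.33

Population B: 1 + 1 = 2
Population C: 1 + 2 = 3
Population D: 1 + (0.71×2 + 0.29×3) = 3.29
Population E: 1 + (0.57×3.29 + 0.31×3 + 0.12×2) = 4.0453
Population F: 1 + (0.48×3.29 + 0.18×4.0453 + 0.34×3) = 4.327354
Population G: 1 + 4.327354 = 5.327354
Population H: 1 + 5.327354 = 6.327354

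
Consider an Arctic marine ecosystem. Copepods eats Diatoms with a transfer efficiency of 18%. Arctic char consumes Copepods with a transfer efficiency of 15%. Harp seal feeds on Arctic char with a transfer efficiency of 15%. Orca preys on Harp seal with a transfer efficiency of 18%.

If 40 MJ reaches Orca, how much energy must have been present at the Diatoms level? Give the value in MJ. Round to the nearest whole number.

54870 MJ

Cumulative transfer efficiency: 0.18 × 0.15 × 0.15 × 0.18 = 0.000729
Diatoms energy = 40 / 0.000729 = 54870 MJ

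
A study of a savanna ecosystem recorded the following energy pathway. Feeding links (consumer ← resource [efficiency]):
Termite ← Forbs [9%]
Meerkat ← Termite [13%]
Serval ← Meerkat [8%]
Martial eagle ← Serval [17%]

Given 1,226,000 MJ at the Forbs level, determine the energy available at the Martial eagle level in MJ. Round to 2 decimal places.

Termite: 1226000 × 0.09 = 110340 MJ
Meerkat: 110340 × 0.13 = 14344.2 MJ
Serval: 14344.2 × 0.08 = 1147.536 MJ
Martial eagle: 1147.536 × 0.17 = 195.08112 MJ

195.08 MJ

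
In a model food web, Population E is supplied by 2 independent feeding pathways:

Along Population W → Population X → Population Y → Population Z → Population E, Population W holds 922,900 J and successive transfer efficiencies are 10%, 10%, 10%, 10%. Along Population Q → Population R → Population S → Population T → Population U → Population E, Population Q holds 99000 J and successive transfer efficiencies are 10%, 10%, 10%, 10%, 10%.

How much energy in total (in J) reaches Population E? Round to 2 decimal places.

Via Population W: 922900 × 0.1 × 0.1 × 0.1 × 0.1 = 92.29 J
Via Population Q: 99000 × 0.1 × 0.1 × 0.1 × 0.1 × 0.1 = 0.99 J
Total at Population E: 92.29 + 0.99 = 93.28 J

93.28 J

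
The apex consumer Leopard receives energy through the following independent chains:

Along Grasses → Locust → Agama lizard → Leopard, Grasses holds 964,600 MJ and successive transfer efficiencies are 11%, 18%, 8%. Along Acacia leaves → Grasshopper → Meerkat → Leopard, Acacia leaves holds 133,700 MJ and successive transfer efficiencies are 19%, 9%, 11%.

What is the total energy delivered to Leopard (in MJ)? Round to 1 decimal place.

1779.4 MJ

Via Grasses: 964600 × 0.11 × 0.18 × 0.08 = 1527.9264 MJ
Via Acacia leaves: 133700 × 0.19 × 0.09 × 0.11 = 251.4897 MJ
Total at Leopard: 1527.9264 + 251.4897 = 1779.4161 MJ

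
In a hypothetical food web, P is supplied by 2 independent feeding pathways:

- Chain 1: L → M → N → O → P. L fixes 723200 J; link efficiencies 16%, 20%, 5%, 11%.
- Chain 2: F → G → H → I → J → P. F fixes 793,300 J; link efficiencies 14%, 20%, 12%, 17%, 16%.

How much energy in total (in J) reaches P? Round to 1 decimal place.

Chain 1: 723200 × 0.16 × 0.2 × 0.05 × 0.11 = 127.2832 J
Chain 2: 793300 × 0.14 × 0.2 × 0.12 × 0.17 × 0.16 = 72.5012736 J
Total at P: 127.2832 + 72.5012736 = 199.7844736 J

199.8 J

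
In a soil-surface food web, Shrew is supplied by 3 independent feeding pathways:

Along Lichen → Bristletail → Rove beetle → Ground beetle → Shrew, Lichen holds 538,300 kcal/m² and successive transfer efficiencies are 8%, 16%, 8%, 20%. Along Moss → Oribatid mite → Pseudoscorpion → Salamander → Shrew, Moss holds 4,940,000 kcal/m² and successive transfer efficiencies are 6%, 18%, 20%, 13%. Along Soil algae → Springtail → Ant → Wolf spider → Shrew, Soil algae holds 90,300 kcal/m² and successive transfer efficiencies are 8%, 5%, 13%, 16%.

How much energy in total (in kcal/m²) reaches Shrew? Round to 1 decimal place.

Via Lichen: 538300 × 0.08 × 0.16 × 0.08 × 0.2 = 110.24384 kcal/m²
Via Moss: 4940000 × 0.06 × 0.18 × 0.2 × 0.13 = 1387.152 kcal/m²
Via Soil algae: 90300 × 0.08 × 0.05 × 0.13 × 0.16 = 7.51296 kcal/m²
Total at Shrew: 110.24384 + 1387.152 + 7.51296 = 1504.9088 kcal/m²

1504.9 kcal/m²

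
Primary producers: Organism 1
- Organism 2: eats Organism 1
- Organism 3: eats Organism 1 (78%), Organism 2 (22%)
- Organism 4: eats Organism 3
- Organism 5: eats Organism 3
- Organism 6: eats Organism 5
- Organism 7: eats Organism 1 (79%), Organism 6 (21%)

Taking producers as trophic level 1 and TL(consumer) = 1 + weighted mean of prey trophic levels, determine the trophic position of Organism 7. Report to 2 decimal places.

Organism 2: 1 + 1 = 2
Organism 3: 1 + (0.78×1 + 0.22×2) = 2.22
Organism 4: 1 + 2.22 = 3.22
Organism 5: 1 + 2.22 = 3.22
Organism 6: 1 + 3.22 = 4.22
Organism 7: 1 + (0.79×1 + 0.21×4.22) = 2.6762

2.68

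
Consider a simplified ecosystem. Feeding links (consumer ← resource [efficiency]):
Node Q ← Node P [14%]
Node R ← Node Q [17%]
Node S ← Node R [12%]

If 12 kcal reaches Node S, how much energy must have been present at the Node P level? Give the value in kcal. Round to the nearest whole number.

Cumulative transfer efficiency: 0.14 × 0.17 × 0.12 = 0.002856
Node P energy = 12 / 0.002856 = 4202 kcal

4202 kcal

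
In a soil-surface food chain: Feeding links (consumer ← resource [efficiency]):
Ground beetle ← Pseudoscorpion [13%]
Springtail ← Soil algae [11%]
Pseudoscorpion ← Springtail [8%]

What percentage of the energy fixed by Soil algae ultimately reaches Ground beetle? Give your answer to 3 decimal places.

0.114%

Product of link efficiencies: 0.11 × 0.08 × 0.13 = 0.001144
As a percentage: 0.001144 × 100 = 0.114%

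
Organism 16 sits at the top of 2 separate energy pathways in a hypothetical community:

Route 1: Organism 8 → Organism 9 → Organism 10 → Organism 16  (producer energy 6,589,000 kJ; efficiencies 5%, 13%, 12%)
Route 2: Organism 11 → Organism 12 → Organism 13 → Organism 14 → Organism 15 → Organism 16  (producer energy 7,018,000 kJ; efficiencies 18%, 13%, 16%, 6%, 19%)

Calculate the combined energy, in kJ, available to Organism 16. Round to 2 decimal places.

Route 1: 6589000 × 0.05 × 0.13 × 0.12 = 5139.42 kJ
Route 2: 7018000 × 0.18 × 0.13 × 0.16 × 0.06 × 0.19 = 299.5394688 kJ
Total at Organism 16: 5139.42 + 299.5394688 = 5438.9594688 kJ

5438.96 kJ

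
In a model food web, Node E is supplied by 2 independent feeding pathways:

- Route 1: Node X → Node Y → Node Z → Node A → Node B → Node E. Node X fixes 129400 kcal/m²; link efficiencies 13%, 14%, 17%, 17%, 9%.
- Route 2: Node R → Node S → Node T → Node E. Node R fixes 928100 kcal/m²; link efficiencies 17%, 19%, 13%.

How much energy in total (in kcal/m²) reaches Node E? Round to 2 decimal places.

3903.22 kcal/m²

Route 1: 129400 × 0.13 × 0.14 × 0.17 × 0.17 × 0.09 = 6.12556308 kcal/m²
Route 2: 928100 × 0.17 × 0.19 × 0.13 = 3897.0919 kcal/m²
Total at Node E: 6.12556308 + 3897.0919 = 3903.21746308 kcal/m²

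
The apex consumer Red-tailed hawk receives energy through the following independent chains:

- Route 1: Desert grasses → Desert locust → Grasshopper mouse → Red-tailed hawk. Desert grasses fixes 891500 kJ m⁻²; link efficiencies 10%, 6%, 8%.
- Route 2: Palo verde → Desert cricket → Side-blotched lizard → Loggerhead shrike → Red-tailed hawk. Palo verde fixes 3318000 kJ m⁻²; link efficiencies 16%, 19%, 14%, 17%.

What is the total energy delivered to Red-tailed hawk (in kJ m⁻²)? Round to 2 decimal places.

2828.56 kJ m⁻²

Route 1: 891500 × 0.1 × 0.06 × 0.08 = 427.92 kJ m⁻²
Route 2: 3318000 × 0.16 × 0.19 × 0.14 × 0.17 = 2400.63936 kJ m⁻²
Total at Red-tailed hawk: 427.92 + 2400.63936 = 2828.55936 kJ m⁻²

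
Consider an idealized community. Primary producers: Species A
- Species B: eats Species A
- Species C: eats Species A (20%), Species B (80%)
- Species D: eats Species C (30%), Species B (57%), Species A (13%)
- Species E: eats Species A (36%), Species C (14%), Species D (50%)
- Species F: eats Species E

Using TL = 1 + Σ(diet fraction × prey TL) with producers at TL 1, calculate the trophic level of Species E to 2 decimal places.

3.31

Species B: 1 + 1 = 2
Species C: 1 + (0.2×1 + 0.8×2) = 2.8
Species D: 1 + (0.3×2.8 + 0.57×2 + 0.13×1) = 3.11
Species E: 1 + (0.36×1 + 0.14×2.8 + 0.5×3.11) = 3.307
Species F: 1 + 3.307 = 4.307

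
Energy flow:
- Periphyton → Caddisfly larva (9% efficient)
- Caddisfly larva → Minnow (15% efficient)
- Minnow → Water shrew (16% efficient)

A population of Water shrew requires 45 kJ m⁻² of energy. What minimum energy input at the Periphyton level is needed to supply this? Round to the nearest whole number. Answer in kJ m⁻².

20833 kJ m⁻²

Cumulative transfer efficiency: 0.09 × 0.15 × 0.16 = 0.00216
Periphyton energy = 45 / 0.00216 = 20833 kJ m⁻²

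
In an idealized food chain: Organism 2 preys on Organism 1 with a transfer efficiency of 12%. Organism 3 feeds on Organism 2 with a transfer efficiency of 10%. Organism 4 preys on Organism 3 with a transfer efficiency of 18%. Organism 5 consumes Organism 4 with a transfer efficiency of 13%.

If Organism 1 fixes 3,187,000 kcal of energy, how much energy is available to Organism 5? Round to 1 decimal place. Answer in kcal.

Organism 2: 3187000 × 0.12 = 382440 kcal
Organism 3: 382440 × 0.1 = 38244 kcal
Organism 4: 38244 × 0.18 = 6883.92 kcal
Organism 5: 6883.92 × 0.13 = 894.9096 kcal

894.9 kcal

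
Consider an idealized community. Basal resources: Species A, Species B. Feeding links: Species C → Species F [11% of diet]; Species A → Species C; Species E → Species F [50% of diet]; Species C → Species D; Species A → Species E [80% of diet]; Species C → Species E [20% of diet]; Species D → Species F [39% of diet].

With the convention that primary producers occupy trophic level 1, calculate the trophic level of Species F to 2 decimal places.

Species C: 1 + 1 = 2
Species D: 1 + 2 = 3
Species E: 1 + (0.8×1 + 0.2×2) = 2.2
Species F: 1 + (0.5×2.2 + 0.39×3 + 0.11×2) = 3.49

3.49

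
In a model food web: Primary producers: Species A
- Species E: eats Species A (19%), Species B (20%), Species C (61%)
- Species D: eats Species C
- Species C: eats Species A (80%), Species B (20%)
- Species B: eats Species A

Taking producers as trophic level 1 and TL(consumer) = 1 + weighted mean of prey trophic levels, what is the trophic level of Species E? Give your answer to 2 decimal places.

Species B: 1 + 1 = 2
Species C: 1 + (0.8×1 + 0.2×2) = 2.2
Species D: 1 + 2.2 = 3.2
Species E: 1 + (0.19×1 + 0.2×2 + 0.61×2.2) = 2.932

2.93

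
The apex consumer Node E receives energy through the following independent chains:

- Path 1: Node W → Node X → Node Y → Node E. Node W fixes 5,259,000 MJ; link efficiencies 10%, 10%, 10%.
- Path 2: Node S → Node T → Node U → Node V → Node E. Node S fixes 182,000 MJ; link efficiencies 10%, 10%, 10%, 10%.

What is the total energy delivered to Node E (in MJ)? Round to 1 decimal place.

5277.2 MJ

Path 1: 5259000 × 0.1 × 0.1 × 0.1 = 5259 MJ
Path 2: 182000 × 0.1 × 0.1 × 0.1 × 0.1 = 18.2 MJ
Total at Node E: 5259 + 18.2 = 5277.2 MJ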